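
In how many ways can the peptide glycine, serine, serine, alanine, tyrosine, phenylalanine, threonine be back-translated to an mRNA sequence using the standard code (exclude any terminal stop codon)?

9216

Gly: 4 codons.
Ser: 6 codons.
Ser: 6 codons.
Ala: 4 codons.
Tyr: 2 codons.
Phe: 2 codons.
Thr: 4 codons.
4 × 6 × 6 × 4 × 2 × 2 × 4 = 9216.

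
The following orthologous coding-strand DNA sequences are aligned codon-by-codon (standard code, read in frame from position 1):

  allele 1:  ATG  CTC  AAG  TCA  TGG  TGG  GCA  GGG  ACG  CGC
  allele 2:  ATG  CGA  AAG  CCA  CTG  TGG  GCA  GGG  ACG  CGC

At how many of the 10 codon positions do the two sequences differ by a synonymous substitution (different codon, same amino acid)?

Codon 1: ATG Met / ATG Met — identical.
Codon 2: CTC Leu / CGA Arg — nonsynonymous.
Codon 3: AAG Lys / AAG Lys — identical.
Codon 4: TCA Ser / CCA Pro — nonsynonymous.
Codon 5: TGG Trp / CTG Leu — nonsynonymous.
Codon 6: TGG Trp / TGG Trp — identical.
Codon 7: GCA Ala / GCA Ala — identical.
Codon 8: GGG Gly / GGG Gly — identical.
Codon 9: ACG Thr / ACG Thr — identical.
Codon 10: CGC Arg / CGC Arg — identical.
Synonymous differences: 0.

0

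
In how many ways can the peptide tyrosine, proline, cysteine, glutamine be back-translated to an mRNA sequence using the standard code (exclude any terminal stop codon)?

Tyr: 2 codons.
Pro: 4 codons.
Cys: 2 codons.
Gln: 2 codons.
2 × 4 × 2 × 2 = 32.

32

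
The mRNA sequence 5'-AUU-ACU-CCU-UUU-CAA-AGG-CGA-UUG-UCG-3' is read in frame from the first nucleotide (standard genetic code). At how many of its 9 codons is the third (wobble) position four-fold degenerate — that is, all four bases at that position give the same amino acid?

4

Codon 1 AUU (Ile): third position 3-fold.
Codon 2 ACU (Thr): third position 4-fold.
Codon 3 CCU (Pro): third position 4-fold.
Codon 4 UUU (Phe): third position 2-fold.
Codon 5 CAA (Gln): third position 2-fold.
Codon 6 AGG (Arg): third position 2-fold.
Codon 7 CGA (Arg): third position 4-fold.
Codon 8 UUG (Leu): third position 2-fold.
Codon 9 UCG (Ser): third position 4-fold.
Four-fold degenerate third positions: 4.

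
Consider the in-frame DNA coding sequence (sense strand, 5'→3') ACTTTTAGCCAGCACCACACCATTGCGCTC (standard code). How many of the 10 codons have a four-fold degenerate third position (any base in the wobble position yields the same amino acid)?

4

Codon 1 ACT (Thr): third position 4-fold.
Codon 2 TTT (Phe): third position 2-fold.
Codon 3 AGC (Ser): third position 2-fold.
Codon 4 CAG (Gln): third position 2-fold.
Codon 5 CAC (His): third position 2-fold.
Codon 6 CAC (His): third position 2-fold.
Codon 7 ACC (Thr): third position 4-fold.
Codon 8 ATT (Ile): third position 3-fold.
Codon 9 GCG (Ala): third position 4-fold.
Codon 10 CTC (Leu): third position 4-fold.
Four-fold degenerate third positions: 4.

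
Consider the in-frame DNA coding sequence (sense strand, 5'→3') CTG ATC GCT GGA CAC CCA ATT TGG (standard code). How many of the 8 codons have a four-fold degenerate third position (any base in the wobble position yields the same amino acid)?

Codon 1 CTG (Leu): third position 4-fold.
Codon 2 ATC (Ile): third position 3-fold.
Codon 3 GCT (Ala): third position 4-fold.
Codon 4 GGA (Gly): third position 4-fold.
Codon 5 CAC (His): third position 2-fold.
Codon 6 CCA (Pro): third position 4-fold.
Codon 7 ATT (Ile): third position 3-fold.
Codon 8 TGG (Trp): third position 1-fold.
Four-fold degenerate third positions: 4.

4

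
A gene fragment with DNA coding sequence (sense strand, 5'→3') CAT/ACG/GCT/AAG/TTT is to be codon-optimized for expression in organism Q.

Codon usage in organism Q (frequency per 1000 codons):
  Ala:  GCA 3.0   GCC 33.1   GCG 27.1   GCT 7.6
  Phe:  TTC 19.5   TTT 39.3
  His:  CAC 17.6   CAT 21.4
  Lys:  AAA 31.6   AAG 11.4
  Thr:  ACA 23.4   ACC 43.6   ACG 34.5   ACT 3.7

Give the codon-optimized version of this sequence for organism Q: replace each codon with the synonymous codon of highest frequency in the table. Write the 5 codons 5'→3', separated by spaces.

Codon 1 (His): best is CAT at 21.4.
Codon 2 (Thr): best is ACC at 43.6.
Codon 3 (Ala): best is GCC at 33.1.
Codon 4 (Lys): best is AAA at 31.6.
Codon 5 (Phe): best is TTT at 39.3.

CAT ACC GCC AAA TTT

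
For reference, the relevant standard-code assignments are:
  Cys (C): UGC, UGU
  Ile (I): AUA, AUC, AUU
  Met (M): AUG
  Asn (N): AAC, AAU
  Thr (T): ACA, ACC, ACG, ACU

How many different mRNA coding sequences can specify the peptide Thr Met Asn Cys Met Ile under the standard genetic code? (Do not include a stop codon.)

48

Thr: 4 codons.
Met: 1 codon.
Asn: 2 codons.
Cys: 2 codons.
Met: 1 codon.
Ile: 3 codons.
4 × 1 × 2 × 2 × 1 × 3 = 48.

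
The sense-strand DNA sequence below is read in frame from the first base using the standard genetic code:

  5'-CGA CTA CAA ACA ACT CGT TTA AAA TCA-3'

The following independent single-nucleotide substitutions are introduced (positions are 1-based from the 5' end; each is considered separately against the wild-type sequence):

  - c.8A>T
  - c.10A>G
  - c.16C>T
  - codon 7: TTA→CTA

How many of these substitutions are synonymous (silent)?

1

Codon 3: CAA (Gln) → CTA (Leu) — missense.
Codon 4: ACA (Thr) → GCA (Ala) — missense.
Codon 6: CGT (Arg) → TGT (Cys) — missense.
Codon 7: TTA (Leu) → CTA (Leu) — synonymous.
Synonymous: 1 of 4.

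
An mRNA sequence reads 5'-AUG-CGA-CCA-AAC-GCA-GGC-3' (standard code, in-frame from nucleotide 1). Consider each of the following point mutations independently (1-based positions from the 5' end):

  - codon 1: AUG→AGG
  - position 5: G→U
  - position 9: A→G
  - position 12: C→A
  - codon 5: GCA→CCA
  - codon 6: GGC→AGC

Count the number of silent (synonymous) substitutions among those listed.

1

Codon 1: AUG (Met) → AGG (Arg) — missense.
Codon 2: CGA (Arg) → CUA (Leu) — missense.
Codon 3: CCA (Pro) → CCG (Pro) — synonymous.
Codon 4: AAC (Asn) → AAA (Lys) — missense.
Codon 5: GCA (Ala) → CCA (Pro) — missense.
Codon 6: GGC (Gly) → AGC (Ser) — missense.
Synonymous: 1 of 6.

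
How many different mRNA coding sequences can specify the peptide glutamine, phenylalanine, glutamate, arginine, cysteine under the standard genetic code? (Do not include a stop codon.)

96

Gln: 2 codons.
Phe: 2 codons.
Glu: 2 codons.
Arg: 6 codons.
Cys: 2 codons.
2 × 2 × 2 × 6 × 2 = 96.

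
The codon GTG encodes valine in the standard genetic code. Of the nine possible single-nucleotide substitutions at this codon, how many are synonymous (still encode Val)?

3

Position 1: none → 0 synonymous.
Position 2: none → 0 synonymous.
Position 3: GTT, GTC, GTA → 3 synonymous.
Total: 0 + 0 + 3 = 3.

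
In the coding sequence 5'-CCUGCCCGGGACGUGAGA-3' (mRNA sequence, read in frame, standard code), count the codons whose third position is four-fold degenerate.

Codon 1 CCU (Pro): third position 4-fold.
Codon 2 GCC (Ala): third position 4-fold.
Codon 3 CGG (Arg): third position 4-fold.
Codon 4 GAC (Asp): third position 2-fold.
Codon 5 GUG (Val): third position 4-fold.
Codon 6 AGA (Arg): third position 2-fold.
Four-fold degenerate third positions: 4.

4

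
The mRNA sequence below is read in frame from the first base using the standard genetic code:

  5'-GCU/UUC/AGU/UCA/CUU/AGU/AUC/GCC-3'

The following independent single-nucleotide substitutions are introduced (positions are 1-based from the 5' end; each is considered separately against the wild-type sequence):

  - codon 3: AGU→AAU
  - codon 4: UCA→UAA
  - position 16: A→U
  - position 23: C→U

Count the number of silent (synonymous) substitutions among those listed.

Codon 3: AGU (Ser) → AAU (Asn) — missense.
Codon 4: UCA (Ser) → UAA (Stop) — nonsense.
Codon 6: AGU (Ser) → UGU (Cys) — missense.
Codon 8: GCC (Ala) → GUC (Val) — missense.
Synonymous: 0 of 4.

0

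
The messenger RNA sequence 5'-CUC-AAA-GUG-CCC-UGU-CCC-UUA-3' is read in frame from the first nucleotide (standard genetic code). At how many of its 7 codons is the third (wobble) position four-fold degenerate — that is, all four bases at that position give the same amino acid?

4

Codon 1 CUC (Leu): third position 4-fold.
Codon 2 AAA (Lys): third position 2-fold.
Codon 3 GUG (Val): third position 4-fold.
Codon 4 CCC (Pro): third position 4-fold.
Codon 5 UGU (Cys): third position 2-fold.
Codon 6 CCC (Pro): third position 4-fold.
Codon 7 UUA (Leu): third position 2-fold.
Four-fold degenerate third positions: 4.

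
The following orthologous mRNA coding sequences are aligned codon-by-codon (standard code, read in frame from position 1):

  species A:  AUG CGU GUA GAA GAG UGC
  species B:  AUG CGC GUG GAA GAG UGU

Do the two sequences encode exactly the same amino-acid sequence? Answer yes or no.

Codon 1: AUG Met / AUG Met — identical.
Codon 2: CGU Arg / CGC Arg — synonymous.
Codon 3: GUA Val / GUG Val — synonymous.
Codon 4: GAA Glu / GAA Glu — identical.
Codon 5: GAG Glu / GAG Glu — identical.
Codon 6: UGC Cys / UGU Cys — synonymous.
Nonsynonymous differences: 0 → same protein.

yes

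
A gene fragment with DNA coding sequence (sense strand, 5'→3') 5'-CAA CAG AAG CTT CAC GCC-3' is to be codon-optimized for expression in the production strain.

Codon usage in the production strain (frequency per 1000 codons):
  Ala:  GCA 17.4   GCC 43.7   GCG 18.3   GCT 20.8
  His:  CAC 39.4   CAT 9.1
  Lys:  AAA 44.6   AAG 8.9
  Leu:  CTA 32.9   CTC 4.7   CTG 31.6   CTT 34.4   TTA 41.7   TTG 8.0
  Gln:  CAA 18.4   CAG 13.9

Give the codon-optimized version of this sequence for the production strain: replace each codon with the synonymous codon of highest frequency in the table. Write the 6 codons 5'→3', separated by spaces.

Codon 1 (Gln): best is CAA at 18.4.
Codon 2 (Gln): best is CAA at 18.4.
Codon 3 (Lys): best is AAA at 44.6.
Codon 4 (Leu): best is TTA at 41.7.
Codon 5 (His): best is CAC at 39.4.
Codon 6 (Ala): best is GCC at 43.7.

CAA CAA AAA TTA CAC GCC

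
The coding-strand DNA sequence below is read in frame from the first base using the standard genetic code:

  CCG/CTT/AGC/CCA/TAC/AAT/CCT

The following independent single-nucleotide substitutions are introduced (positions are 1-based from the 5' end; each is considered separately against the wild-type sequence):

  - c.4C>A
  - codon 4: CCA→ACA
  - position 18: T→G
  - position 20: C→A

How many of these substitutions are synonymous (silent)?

0

Codon 2: CTT (Leu) → ATT (Ile) — missense.
Codon 4: CCA (Pro) → ACA (Thr) — missense.
Codon 6: AAT (Asn) → AAG (Lys) — missense.
Codon 7: CCT (Pro) → CAT (His) — missense.
Synonymous: 0 of 4.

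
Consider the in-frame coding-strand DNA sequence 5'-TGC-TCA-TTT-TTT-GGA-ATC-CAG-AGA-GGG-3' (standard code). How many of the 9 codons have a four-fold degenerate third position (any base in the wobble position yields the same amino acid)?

Codon 1 TGC (Cys): third position 2-fold.
Codon 2 TCA (Ser): third position 4-fold.
Codon 3 TTT (Phe): third position 2-fold.
Codon 4 TTT (Phe): third position 2-fold.
Codon 5 GGA (Gly): third position 4-fold.
Codon 6 ATC (Ile): third position 3-fold.
Codon 7 CAG (Gln): third position 2-fold.
Codon 8 AGA (Arg): third position 2-fold.
Codon 9 GGG (Gly): third position 4-fold.
Four-fold degenerate third positions: 3.

3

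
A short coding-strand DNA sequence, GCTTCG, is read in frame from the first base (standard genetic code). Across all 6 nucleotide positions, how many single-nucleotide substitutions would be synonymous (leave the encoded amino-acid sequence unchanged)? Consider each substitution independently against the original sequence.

6

Codon 1 (GCT, Ala): 3 synonymous substitutions.
Codon 2 (TCG, Ser): 3 synonymous substitutions.
Total: 3 + 3 = 6.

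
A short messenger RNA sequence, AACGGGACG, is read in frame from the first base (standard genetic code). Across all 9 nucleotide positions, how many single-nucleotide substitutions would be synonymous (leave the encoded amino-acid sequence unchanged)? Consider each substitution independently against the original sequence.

7

Codon 1 (AAC, Asn): 1 synonymous substitution.
Codon 2 (GGG, Gly): 3 synonymous substitutions.
Codon 3 (ACG, Thr): 3 synonymous substitutions.
Total: 1 + 3 + 3 = 7.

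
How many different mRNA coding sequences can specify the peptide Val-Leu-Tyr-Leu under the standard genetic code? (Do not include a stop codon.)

Val: 4 codons.
Leu: 6 codons.
Tyr: 2 codons.
Leu: 6 codons.
4 × 6 × 2 × 6 = 288.

288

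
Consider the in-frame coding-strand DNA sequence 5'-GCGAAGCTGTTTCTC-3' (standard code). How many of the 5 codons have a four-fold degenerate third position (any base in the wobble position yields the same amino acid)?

3

Codon 1 GCG (Ala): third position 4-fold.
Codon 2 AAG (Lys): third position 2-fold.
Codon 3 CTG (Leu): third position 4-fold.
Codon 4 TTT (Phe): third position 2-fold.
Codon 5 CTC (Leu): third position 4-fold.
Four-fold degenerate third positions: 3.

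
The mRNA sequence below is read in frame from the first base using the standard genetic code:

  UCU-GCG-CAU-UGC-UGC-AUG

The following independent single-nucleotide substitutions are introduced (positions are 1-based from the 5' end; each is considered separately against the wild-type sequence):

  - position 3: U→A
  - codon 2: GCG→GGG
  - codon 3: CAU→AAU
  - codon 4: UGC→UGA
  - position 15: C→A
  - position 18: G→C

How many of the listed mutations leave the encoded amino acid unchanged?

1

Codon 1: UCU (Ser) → UCA (Ser) — synonymous.
Codon 2: GCG (Ala) → GGG (Gly) — missense.
Codon 3: CAU (His) → AAU (Asn) — missense.
Codon 4: UGC (Cys) → UGA (Stop) — nonsense.
Codon 5: UGC (Cys) → UGA (Stop) — nonsense.
Codon 6: AUG (Met) → AUC (Ile) — missense.
Synonymous: 1 of 6.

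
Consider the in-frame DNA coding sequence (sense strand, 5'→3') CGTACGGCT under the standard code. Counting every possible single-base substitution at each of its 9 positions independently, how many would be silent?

9

Codon 1 (CGT, Arg): 3 synonymous substitutions.
Codon 2 (ACG, Thr): 3 synonymous substitutions.
Codon 3 (GCT, Ala): 3 synonymous substitutions.
Total: 3 + 3 + 3 = 9.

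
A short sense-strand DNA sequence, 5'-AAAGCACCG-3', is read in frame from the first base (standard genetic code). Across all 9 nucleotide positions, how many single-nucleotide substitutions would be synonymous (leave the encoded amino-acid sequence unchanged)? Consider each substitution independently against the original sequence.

Codon 1 (AAA, Lys): 1 synonymous substitution.
Codon 2 (GCA, Ala): 3 synonymous substitutions.
Codon 3 (CCG, Pro): 3 synonymous substitutions.
Total: 1 + 3 + 3 = 7.

7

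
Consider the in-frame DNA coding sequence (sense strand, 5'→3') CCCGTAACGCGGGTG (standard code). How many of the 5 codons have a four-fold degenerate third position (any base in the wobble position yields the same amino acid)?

5

Codon 1 CCC (Pro): third position 4-fold.
Codon 2 GTA (Val): third position 4-fold.
Codon 3 ACG (Thr): third position 4-fold.
Codon 4 CGG (Arg): third position 4-fold.
Codon 5 GTG (Val): third position 4-fold.
Four-fold degenerate third positions: 5.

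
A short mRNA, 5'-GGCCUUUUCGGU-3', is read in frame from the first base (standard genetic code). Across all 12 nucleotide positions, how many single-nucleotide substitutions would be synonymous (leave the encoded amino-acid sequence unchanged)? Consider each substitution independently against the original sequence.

Codon 1 (GGC, Gly): 3 synonymous substitutions.
Codon 2 (CUU, Leu): 3 synonymous substitutions.
Codon 3 (UUC, Phe): 1 synonymous substitution.
Codon 4 (GGU, Gly): 3 synonymous substitutions.
Total: 3 + 3 + 1 + 3 = 10.

10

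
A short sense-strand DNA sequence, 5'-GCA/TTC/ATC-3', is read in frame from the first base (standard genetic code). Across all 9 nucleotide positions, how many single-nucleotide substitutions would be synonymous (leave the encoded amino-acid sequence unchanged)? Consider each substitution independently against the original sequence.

Codon 1 (GCA, Ala): 3 synonymous substitutions.
Codon 2 (TTC, Phe): 1 synonymous substitution.
Codon 3 (ATC, Ile): 2 synonymous substitutions.
Total: 3 + 1 + 2 = 6.

6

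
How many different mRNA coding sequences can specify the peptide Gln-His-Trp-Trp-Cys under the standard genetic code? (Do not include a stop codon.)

Gln: 2 codons.
His: 2 codons.
Trp: 1 codon.
Trp: 1 codon.
Cys: 2 codons.
2 × 2 × 1 × 1 × 2 = 8.

8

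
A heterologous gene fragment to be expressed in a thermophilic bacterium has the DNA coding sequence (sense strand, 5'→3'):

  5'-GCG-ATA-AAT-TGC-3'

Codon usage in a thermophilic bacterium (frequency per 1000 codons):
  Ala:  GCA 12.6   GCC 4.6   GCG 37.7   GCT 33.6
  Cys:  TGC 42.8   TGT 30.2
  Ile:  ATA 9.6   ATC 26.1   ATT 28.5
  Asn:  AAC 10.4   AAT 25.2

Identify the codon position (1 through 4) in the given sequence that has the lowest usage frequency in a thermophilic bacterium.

Codon 1 GCG (Ala): 37.7 per 1000.
Codon 2 ATA (Ile): 9.6 per 1000.
Codon 3 AAT (Asn): 25.2 per 1000.
Codon 4 TGC (Cys): 42.8 per 1000.
Lowest frequency is 9.6 at codon 2.

2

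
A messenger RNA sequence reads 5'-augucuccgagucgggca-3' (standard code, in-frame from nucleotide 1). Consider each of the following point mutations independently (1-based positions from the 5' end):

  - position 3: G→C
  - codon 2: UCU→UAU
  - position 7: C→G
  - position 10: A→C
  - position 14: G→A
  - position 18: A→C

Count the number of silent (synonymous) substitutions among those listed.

Codon 1: AUG (Met) → AUC (Ile) — missense.
Codon 2: UCU (Ser) → UAU (Tyr) — missense.
Codon 3: CCG (Pro) → GCG (Ala) — missense.
Codon 4: AGU (Ser) → CGU (Arg) — missense.
Codon 5: CGG (Arg) → CAG (Gln) — missense.
Codon 6: GCA (Ala) → GCC (Ala) — synonymous.
Synonymous: 1 of 6.

1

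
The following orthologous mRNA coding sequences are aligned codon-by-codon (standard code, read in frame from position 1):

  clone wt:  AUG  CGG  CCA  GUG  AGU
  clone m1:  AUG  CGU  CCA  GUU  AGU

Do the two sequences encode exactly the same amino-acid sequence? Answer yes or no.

yes

Codon 1: AUG Met / AUG Met — identical.
Codon 2: CGG Arg / CGU Arg — synonymous.
Codon 3: CCA Pro / CCA Pro — identical.
Codon 4: GUG Val / GUU Val — synonymous.
Codon 5: AGU Ser / AGU Ser — identical.
Nonsynonymous differences: 0 → same protein.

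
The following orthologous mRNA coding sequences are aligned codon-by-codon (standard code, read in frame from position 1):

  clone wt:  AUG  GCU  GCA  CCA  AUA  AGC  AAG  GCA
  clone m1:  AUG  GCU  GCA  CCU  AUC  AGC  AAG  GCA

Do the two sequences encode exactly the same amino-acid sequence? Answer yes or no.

yes

Codon 1: AUG Met / AUG Met — identical.
Codon 2: GCU Ala / GCU Ala — identical.
Codon 3: GCA Ala / GCA Ala — identical.
Codon 4: CCA Pro / CCU Pro — synonymous.
Codon 5: AUA Ile / AUC Ile — synonymous.
Codon 6: AGC Ser / AGC Ser — identical.
Codon 7: AAG Lys / AAG Lys — identical.
Codon 8: GCA Ala / GCA Ala — identical.
Nonsynonymous differences: 0 → same protein.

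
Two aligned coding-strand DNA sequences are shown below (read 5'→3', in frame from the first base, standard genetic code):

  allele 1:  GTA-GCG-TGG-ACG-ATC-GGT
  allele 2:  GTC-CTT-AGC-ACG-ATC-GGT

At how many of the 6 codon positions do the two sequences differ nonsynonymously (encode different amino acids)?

2

Codon 1: GTA Val / GTC Val — synonymous.
Codon 2: GCG Ala / CTT Leu — nonsynonymous.
Codon 3: TGG Trp / AGC Ser — nonsynonymous.
Codon 4: ACG Thr / ACG Thr — identical.
Codon 5: ATC Ile / ATC Ile — identical.
Codon 6: GGT Gly / GGT Gly — identical.
Nonsynonymous differences: 2.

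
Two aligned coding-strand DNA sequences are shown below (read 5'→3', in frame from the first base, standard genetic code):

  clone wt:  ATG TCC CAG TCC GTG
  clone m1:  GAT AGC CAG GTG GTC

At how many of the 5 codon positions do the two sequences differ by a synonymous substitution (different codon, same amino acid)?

2

Codon 1: ATG Met / GAT Asp — nonsynonymous.
Codon 2: TCC Ser / AGC Ser — synonymous.
Codon 3: CAG Gln / CAG Gln — identical.
Codon 4: TCC Ser / GTG Val — nonsynonymous.
Codon 5: GTG Val / GTC Val — synonymous.
Synonymous differences: 2.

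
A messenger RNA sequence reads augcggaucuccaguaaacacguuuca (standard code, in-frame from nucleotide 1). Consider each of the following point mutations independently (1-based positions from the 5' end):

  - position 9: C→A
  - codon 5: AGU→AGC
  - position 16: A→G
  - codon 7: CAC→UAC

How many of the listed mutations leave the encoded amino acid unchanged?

Codon 3: AUC (Ile) → AUA (Ile) — synonymous.
Codon 5: AGU (Ser) → AGC (Ser) — synonymous.
Codon 6: AAA (Lys) → GAA (Glu) — missense.
Codon 7: CAC (His) → UAC (Tyr) — missense.
Synonymous: 2 of 4.

2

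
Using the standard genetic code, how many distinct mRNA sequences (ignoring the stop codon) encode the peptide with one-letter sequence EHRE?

Glu: 2 codons.
His: 2 codons.
Arg: 6 codons.
Glu: 2 codons.
2 × 2 × 6 × 2 = 48.

48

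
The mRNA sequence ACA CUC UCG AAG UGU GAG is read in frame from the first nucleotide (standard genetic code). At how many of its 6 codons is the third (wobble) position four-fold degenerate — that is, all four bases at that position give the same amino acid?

3

Codon 1 ACA (Thr): third position 4-fold.
Codon 2 CUC (Leu): third position 4-fold.
Codon 3 UCG (Ser): third position 4-fold.
Codon 4 AAG (Lys): third position 2-fold.
Codon 5 UGU (Cys): third position 2-fold.
Codon 6 GAG (Glu): third position 2-fold.
Four-fold degenerate third positions: 3.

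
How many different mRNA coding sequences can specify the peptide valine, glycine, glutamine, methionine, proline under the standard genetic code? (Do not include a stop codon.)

Val: 4 codons.
Gly: 4 codons.
Gln: 2 codons.
Met: 1 codon.
Pro: 4 codons.
4 × 4 × 2 × 1 × 4 = 128.

128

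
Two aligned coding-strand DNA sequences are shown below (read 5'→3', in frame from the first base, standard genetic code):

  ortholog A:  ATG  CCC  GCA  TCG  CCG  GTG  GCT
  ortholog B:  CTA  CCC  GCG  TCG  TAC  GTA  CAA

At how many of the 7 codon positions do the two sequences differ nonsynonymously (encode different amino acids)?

3

Codon 1: ATG Met / CTA Leu — nonsynonymous.
Codon 2: CCC Pro / CCC Pro — identical.
Codon 3: GCA Ala / GCG Ala — synonymous.
Codon 4: TCG Ser / TCG Ser — identical.
Codon 5: CCG Pro / TAC Tyr — nonsynonymous.
Codon 6: GTG Val / GTA Val — synonymous.
Codon 7: GCT Ala / CAA Gln — nonsynonymous.
Nonsynonymous differences: 3.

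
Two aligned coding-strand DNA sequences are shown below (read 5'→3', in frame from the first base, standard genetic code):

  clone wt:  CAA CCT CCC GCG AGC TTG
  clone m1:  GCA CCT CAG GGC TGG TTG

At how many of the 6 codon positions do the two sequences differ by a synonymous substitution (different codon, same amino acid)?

0

Codon 1: CAA Gln / GCA Ala — nonsynonymous.
Codon 2: CCT Pro / CCT Pro — identical.
Codon 3: CCC Pro / CAG Gln — nonsynonymous.
Codon 4: GCG Ala / GGC Gly — nonsynonymous.
Codon 5: AGC Ser / TGG Trp — nonsynonymous.
Codon 6: TTG Leu / TTG Leu — identical.
Synonymous differences: 0.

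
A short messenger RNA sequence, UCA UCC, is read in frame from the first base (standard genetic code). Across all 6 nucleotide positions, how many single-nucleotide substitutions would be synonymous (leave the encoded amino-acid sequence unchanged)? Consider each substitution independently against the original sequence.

Codon 1 (UCA, Ser): 3 synonymous substitutions.
Codon 2 (UCC, Ser): 3 synonymous substitutions.
Total: 3 + 3 = 6.

6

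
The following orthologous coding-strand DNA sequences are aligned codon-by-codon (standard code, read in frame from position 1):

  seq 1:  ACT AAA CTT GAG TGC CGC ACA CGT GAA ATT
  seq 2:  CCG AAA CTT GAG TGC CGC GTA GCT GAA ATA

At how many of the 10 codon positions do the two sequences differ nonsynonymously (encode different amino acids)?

3

Codon 1: ACT Thr / CCG Pro — nonsynonymous.
Codon 2: AAA Lys / AAA Lys — identical.
Codon 3: CTT Leu / CTT Leu — identical.
Codon 4: GAG Glu / GAG Glu — identical.
Codon 5: TGC Cys / TGC Cys — identical.
Codon 6: CGC Arg / CGC Arg — identical.
Codon 7: ACA Thr / GTA Val — nonsynonymous.
Codon 8: CGT Arg / GCT Ala — nonsynonymous.
Codon 9: GAA Glu / GAA Glu — identical.
Codon 10: ATT Ile / ATA Ile — synonymous.
Nonsynonymous differences: 3.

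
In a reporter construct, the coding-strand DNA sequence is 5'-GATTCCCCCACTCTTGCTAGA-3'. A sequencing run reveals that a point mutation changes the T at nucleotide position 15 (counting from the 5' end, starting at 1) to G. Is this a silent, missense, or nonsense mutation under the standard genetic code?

silent

Position 15 falls in codon 5: CTT → Leu.
After the substitution the codon is CTG → Leu.
Both encode Leu, so the change is synonymous.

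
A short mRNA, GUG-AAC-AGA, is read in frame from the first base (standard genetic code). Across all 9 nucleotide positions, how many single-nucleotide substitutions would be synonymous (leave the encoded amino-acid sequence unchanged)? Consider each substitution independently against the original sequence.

6

Codon 1 (GUG, Val): 3 synonymous substitutions.
Codon 2 (AAC, Asn): 1 synonymous substitution.
Codon 3 (AGA, Arg): 2 synonymous substitutions.
Total: 3 + 1 + 2 = 6.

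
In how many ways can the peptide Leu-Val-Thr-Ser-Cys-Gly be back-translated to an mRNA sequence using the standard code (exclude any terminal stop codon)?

4608

Leu: 6 codons.
Val: 4 codons.
Thr: 4 codons.
Ser: 6 codons.
Cys: 2 codons.
Gly: 4 codons.
6 × 4 × 4 × 6 × 2 × 4 = 4608.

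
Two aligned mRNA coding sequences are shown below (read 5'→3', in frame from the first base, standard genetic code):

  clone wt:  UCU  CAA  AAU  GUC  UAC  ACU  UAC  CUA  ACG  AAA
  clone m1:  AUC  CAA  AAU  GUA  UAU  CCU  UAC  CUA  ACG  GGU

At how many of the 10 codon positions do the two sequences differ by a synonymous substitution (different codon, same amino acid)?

Codon 1: UCU Ser / AUC Ile — nonsynonymous.
Codon 2: CAA Gln / CAA Gln — identical.
Codon 3: AAU Asn / AAU Asn — identical.
Codon 4: GUC Val / GUA Val — synonymous.
Codon 5: UAC Tyr / UAU Tyr — synonymous.
Codon 6: ACU Thr / CCU Pro — nonsynonymous.
Codon 7: UAC Tyr / UAC Tyr — identical.
Codon 8: CUA Leu / CUA Leu — identical.
Codon 9: ACG Thr / ACG Thr — identical.
Codon 10: AAA Lys / GGU Gly — nonsynonymous.
Synonymous differences: 2.

2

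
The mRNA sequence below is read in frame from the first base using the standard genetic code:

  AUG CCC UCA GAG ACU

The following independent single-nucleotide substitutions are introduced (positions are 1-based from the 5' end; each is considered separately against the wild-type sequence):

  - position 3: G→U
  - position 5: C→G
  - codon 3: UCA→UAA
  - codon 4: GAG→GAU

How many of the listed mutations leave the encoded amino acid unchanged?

Codon 1: AUG (Met) → AUU (Ile) — missense.
Codon 2: CCC (Pro) → CGC (Arg) — missense.
Codon 3: UCA (Ser) → UAA (Stop) — nonsense.
Codon 4: GAG (Glu) → GAU (Asp) — missense.
Synonymous: 0 of 4.

0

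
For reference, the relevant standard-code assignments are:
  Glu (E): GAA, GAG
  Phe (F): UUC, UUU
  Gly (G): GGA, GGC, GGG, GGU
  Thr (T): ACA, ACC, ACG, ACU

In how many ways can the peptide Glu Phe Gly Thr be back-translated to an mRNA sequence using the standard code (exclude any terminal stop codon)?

Glu: 2 codons.
Phe: 2 codons.
Gly: 4 codons.
Thr: 4 codons.
2 × 2 × 4 × 4 = 64.

64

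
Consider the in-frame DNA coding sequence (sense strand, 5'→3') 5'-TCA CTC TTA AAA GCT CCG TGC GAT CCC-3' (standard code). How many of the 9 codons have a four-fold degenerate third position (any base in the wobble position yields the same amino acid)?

Codon 1 TCA (Ser): third position 4-fold.
Codon 2 CTC (Leu): third position 4-fold.
Codon 3 TTA (Leu): third position 2-fold.
Codon 4 AAA (Lys): third position 2-fold.
Codon 5 GCT (Ala): third position 4-fold.
Codon 6 CCG (Pro): third position 4-fold.
Codon 7 TGC (Cys): third position 2-fold.
Codon 8 GAT (Asp): third position 2-fold.
Codon 9 CCC (Pro): third position 4-fold.
Four-fold degenerate third positions: 5.

5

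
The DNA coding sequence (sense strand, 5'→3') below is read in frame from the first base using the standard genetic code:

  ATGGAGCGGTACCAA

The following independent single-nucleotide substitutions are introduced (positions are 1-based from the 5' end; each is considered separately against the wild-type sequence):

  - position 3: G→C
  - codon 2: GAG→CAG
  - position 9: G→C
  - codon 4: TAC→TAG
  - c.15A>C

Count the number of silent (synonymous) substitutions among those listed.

1

Codon 1: ATG (Met) → ATC (Ile) — missense.
Codon 2: GAG (Glu) → CAG (Gln) — missense.
Codon 3: CGG (Arg) → CGC (Arg) — synonymous.
Codon 4: TAC (Tyr) → TAG (Stop) — nonsense.
Codon 5: CAA (Gln) → CAC (His) — missense.
Synonymous: 1 of 5.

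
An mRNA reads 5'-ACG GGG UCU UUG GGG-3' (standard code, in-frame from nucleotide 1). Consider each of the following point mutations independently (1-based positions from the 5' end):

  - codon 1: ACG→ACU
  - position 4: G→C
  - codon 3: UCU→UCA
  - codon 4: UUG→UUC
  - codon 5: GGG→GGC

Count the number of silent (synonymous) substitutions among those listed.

Codon 1: ACG (Thr) → ACU (Thr) — synonymous.
Codon 2: GGG (Gly) → CGG (Arg) — missense.
Codon 3: UCU (Ser) → UCA (Ser) — synonymous.
Codon 4: UUG (Leu) → UUC (Phe) — missense.
Codon 5: GGG (Gly) → GGC (Gly) — synonymous.
Synonymous: 3 of 5.

3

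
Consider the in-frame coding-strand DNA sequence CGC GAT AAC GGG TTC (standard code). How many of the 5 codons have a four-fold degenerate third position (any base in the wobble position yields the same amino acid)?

Codon 1 CGC (Arg): third position 4-fold.
Codon 2 GAT (Asp): third position 2-fold.
Codon 3 AAC (Asn): third position 2-fold.
Codon 4 GGG (Gly): third position 4-fold.
Codon 5 TTC (Phe): third position 2-fold.
Four-fold degenerate third positions: 2.

2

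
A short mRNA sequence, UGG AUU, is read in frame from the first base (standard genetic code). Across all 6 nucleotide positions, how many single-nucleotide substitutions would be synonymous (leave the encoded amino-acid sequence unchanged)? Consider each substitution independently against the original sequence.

Codon 1 (UGG, Trp): 0 synonymous substitutions.
Codon 2 (AUU, Ile): 2 synonymous substitutions.
Total: 0 + 2 = 2.

2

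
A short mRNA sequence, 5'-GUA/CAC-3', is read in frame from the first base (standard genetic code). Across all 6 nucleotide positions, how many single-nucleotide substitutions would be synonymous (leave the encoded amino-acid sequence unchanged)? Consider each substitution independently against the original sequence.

Codon 1 (GUA, Val): 3 synonymous substitutions.
Codon 2 (CAC, His): 1 synonymous substitution.
Total: 3 + 1 = 4.

4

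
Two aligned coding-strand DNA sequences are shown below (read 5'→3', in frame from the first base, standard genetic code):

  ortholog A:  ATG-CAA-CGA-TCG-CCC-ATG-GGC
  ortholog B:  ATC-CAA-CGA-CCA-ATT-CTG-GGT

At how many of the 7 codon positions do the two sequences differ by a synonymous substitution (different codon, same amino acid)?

1

Codon 1: ATG Met / ATC Ile — nonsynonymous.
Codon 2: CAA Gln / CAA Gln — identical.
Codon 3: CGA Arg / CGA Arg — identical.
Codon 4: TCG Ser / CCA Pro — nonsynonymous.
Codon 5: CCC Pro / ATT Ile — nonsynonymous.
Codon 6: ATG Met / CTG Leu — nonsynonymous.
Codon 7: GGC Gly / GGT Gly — synonymous.
Synonymous differences: 1.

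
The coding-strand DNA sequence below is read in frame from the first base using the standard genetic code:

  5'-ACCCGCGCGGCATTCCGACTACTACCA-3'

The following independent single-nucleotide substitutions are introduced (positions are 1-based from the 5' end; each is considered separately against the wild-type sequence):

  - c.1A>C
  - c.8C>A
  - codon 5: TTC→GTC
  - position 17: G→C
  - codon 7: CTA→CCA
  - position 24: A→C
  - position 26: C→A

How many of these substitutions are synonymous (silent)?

1

Codon 1: ACC (Thr) → CCC (Pro) — missense.
Codon 3: GCG (Ala) → GAG (Glu) — missense.
Codon 5: TTC (Phe) → GTC (Val) — missense.
Codon 6: CGA (Arg) → CCA (Pro) — missense.
Codon 7: CTA (Leu) → CCA (Pro) — missense.
Codon 8: CTA (Leu) → CTC (Leu) — synonymous.
Codon 9: CCA (Pro) → CAA (Gln) — missense.
Synonymous: 1 of 7.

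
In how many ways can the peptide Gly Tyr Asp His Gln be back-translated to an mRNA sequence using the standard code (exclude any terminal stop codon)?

Gly: 4 codons.
Tyr: 2 codons.
Asp: 2 codons.
His: 2 codons.
Gln: 2 codons.
4 × 2 × 2 × 2 × 2 = 64.

64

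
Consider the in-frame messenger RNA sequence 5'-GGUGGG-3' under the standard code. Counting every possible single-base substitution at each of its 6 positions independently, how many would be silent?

6

Codon 1 (GGU, Gly): 3 synonymous substitutions.
Codon 2 (GGG, Gly): 3 synonymous substitutions.
Total: 3 + 3 = 6.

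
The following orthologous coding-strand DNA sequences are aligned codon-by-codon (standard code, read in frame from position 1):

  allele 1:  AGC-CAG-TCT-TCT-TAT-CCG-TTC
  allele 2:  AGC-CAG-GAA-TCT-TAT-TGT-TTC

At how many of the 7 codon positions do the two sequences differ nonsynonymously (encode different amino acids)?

Codon 1: AGC Ser / AGC Ser — identical.
Codon 2: CAG Gln / CAG Gln — identical.
Codon 3: TCT Ser / GAA Glu — nonsynonymous.
Codon 4: TCT Ser / TCT Ser — identical.
Codon 5: TAT Tyr / TAT Tyr — identical.
Codon 6: CCG Pro / TGT Cys — nonsynonymous.
Codon 7: TTC Phe / TTC Phe — identical.
Nonsynonymous differences: 2.

2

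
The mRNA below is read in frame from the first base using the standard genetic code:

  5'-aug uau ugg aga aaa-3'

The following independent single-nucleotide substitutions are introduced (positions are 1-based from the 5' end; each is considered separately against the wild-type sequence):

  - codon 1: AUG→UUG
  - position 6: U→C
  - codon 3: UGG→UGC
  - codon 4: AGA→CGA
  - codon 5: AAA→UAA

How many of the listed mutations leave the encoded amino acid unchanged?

2

Codon 1: AUG (Met) → UUG (Leu) — missense.
Codon 2: UAU (Tyr) → UAC (Tyr) — synonymous.
Codon 3: UGG (Trp) → UGC (Cys) — missense.
Codon 4: AGA (Arg) → CGA (Arg) — synonymous.
Codon 5: AAA (Lys) → UAA (Stop) — nonsense.
Synonymous: 2 of 5.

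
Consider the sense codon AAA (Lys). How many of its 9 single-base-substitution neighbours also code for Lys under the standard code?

1

Position 1: none → 0 synonymous.
Position 2: none → 0 synonymous.
Position 3: AAG → 1 synonymous.
Total: 0 + 0 + 1 = 1.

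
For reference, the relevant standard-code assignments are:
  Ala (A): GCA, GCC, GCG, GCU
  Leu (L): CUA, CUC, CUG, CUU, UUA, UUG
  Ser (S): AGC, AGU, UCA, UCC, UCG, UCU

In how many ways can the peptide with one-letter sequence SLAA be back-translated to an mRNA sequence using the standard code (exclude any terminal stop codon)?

576

Ser: 6 codons.
Leu: 6 codons.
Ala: 4 codons.
Ala: 4 codons.
6 × 6 × 4 × 4 = 576.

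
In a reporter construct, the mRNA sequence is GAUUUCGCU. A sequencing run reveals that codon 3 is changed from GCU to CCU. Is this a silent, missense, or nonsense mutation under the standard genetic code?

Position 7 falls in codon 3: GCU → Ala.
After the substitution the codon is CCU → Pro.
Ala ≠ Pro, so this is a missense mutation.

missense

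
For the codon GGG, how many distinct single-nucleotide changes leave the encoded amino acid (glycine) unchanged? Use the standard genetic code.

3

Position 1: none → 0 synonymous.
Position 2: none → 0 synonymous.
Position 3: GGT, GGC, GGA → 3 synonymous.
Total: 0 + 0 + 3 = 3.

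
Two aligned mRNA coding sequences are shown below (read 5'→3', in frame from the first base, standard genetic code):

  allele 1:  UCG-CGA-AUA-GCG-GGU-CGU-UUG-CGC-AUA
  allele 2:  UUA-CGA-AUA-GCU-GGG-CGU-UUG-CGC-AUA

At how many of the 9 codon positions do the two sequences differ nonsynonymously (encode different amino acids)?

Codon 1: UCG Ser / UUA Leu — nonsynonymous.
Codon 2: CGA Arg / CGA Arg — identical.
Codon 3: AUA Ile / AUA Ile — identical.
Codon 4: GCG Ala / GCU Ala — synonymous.
Codon 5: GGU Gly / GGG Gly — synonymous.
Codon 6: CGU Arg / CGU Arg — identical.
Codon 7: UUG Leu / UUG Leu — identical.
Codon 8: CGC Arg / CGC Arg — identical.
Codon 9: AUA Ile / AUA Ile — identical.
Nonsynonymous differences: 1.

1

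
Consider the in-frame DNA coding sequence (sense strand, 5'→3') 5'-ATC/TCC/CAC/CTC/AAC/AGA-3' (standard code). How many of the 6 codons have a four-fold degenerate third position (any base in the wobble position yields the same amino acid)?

2

Codon 1 ATC (Ile): third position 3-fold.
Codon 2 TCC (Ser): third position 4-fold.
Codon 3 CAC (His): third position 2-fold.
Codon 4 CTC (Leu): third position 4-fold.
Codon 5 AAC (Asn): third position 2-fold.
Codon 6 AGA (Arg): third position 2-fold.
Four-fold degenerate third positions: 2.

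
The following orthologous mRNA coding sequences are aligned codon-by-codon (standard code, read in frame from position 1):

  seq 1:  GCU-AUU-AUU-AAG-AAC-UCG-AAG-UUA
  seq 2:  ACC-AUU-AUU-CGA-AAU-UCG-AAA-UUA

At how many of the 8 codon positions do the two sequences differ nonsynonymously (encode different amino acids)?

2

Codon 1: GCU Ala / ACC Thr — nonsynonymous.
Codon 2: AUU Ile / AUU Ile — identical.
Codon 3: AUU Ile / AUU Ile — identical.
Codon 4: AAG Lys / CGA Arg — nonsynonymous.
Codon 5: AAC Asn / AAU Asn — synonymous.
Codon 6: UCG Ser / UCG Ser — identical.
Codon 7: AAG Lys / AAA Lys — synonymous.
Codon 8: UUA Leu / UUA Leu — identical.
Nonsynonymous differences: 2.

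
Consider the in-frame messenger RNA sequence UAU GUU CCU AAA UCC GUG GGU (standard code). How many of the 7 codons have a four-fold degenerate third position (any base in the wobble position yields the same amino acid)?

5

Codon 1 UAU (Tyr): third position 2-fold.
Codon 2 GUU (Val): third position 4-fold.
Codon 3 CCU (Pro): third position 4-fold.
Codon 4 AAA (Lys): third position 2-fold.
Codon 5 UCC (Ser): third position 4-fold.
Codon 6 GUG (Val): third position 4-fold.
Codon 7 GGU (Gly): third position 4-fold.
Four-fold degenerate third positions: 5.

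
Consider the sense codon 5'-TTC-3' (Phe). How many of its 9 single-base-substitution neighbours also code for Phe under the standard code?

Position 1: none → 0 synonymous.
Position 2: none → 0 synonymous.
Position 3: TTT → 1 synonymous.
Total: 0 + 0 + 1 = 1.

1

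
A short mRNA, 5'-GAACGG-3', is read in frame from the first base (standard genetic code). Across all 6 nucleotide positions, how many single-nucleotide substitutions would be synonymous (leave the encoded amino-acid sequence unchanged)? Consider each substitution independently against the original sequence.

Codon 1 (GAA, Glu): 1 synonymous substitution.
Codon 2 (CGG, Arg): 4 synonymous substitutions.
Total: 1 + 4 = 5.

5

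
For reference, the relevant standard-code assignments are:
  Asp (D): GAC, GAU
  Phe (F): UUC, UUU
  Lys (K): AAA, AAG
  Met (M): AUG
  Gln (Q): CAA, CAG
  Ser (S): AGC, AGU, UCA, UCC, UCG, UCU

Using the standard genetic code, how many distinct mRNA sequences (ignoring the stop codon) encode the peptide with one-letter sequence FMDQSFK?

192

Phe: 2 codons.
Met: 1 codon.
Asp: 2 codons.
Gln: 2 codons.
Ser: 6 codons.
Phe: 2 codons.
Lys: 2 codons.
2 × 1 × 2 × 2 × 6 × 2 × 2 = 192.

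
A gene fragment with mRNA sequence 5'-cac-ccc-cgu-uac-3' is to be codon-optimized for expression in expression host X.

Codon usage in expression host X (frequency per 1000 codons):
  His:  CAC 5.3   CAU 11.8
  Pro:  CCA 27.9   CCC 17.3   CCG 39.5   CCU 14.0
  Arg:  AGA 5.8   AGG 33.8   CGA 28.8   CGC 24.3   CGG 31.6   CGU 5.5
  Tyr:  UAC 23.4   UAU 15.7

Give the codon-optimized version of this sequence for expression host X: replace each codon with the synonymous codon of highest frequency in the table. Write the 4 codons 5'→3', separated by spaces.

Codon 1 (His): best is CAU at 11.8.
Codon 2 (Pro): best is CCG at 39.5.
Codon 3 (Arg): best is AGG at 33.8.
Codon 4 (Tyr): best is UAC at 23.4.

CAU CCG AGG UAC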